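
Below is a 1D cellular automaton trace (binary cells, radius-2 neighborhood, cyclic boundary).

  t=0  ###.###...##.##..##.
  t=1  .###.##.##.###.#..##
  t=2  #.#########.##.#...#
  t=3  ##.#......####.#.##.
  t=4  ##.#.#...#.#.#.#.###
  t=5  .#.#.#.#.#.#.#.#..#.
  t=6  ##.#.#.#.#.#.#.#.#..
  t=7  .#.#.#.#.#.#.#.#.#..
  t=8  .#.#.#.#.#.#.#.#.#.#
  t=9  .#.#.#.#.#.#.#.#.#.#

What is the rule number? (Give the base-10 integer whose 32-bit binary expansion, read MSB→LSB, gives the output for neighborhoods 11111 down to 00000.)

  nb #####: next=.  (t=2,i=4, bit31=0)
  nb ####.: next=.  (t=2,i=9, bit30=0)
  nb ###.#: next=#  (t=0,i=2, bit29=1)
  nb ###..: next=#  (t=0,i=6, bit28=1)
  nb ##.##: next=#  (t=0,i=3, bit27=1)
  nb ##.#.: next=.  (t=1,i=14, bit26=0)
  nb ##..#: next=#  (t=0,i=15, bit25=1)
  nb ##...: next=.  (t=0,i=7, bit24=0)
  nb #.###: next=.  (t=0,i=0, bit23=0)
  nb #.##.: next=#  (t=0,i=13, bit22=1)
  nb #.#.#: next=#  (t=3,i=15, bit21=1)
  nb #.#..: next=#  (t=1,i=15, bit20=1)
  nb #..##: next=.  (t=0,i=16, bit19=0)
  nb #..#.: next=#  (t=5,i=0, bit18=1)
  nb #...#: next=#  (t=0,i=8, bit17=1)
  nb #....: next=#  (t=3,i=5, bit16=1)
  nb .####: next=#  (t=2,i=3, bit15=1)
  nb .###.: next=#  (t=0,i=1, bit14=1)
  nb .##.#: next=#  (t=0,i=11, bit13=1)
  nb .##..: next=.  (t=0,i=14, bit12=0)
  nb .#.##: next=.  (t=3,i=16, bit11=0)
  nb .#.#.: next=.  (t=4,i=4, bit10=0)
  nb .#..#: next=.  (t=1,i=16, bit9=0)
  nb .#...: next=.  (t=2,i=16, bit8=0)
  nb ..###: next=.  (t=3,i=10, bit7=0)
  nb ..##.: next=.  (t=0,i=10, bit6=0)
  nb ..#.#: next=#  (t=4,i=9, bit5=1)
  nb ..#..: next=.  (t=5,i=18, bit4=0)
  nb ...##: next=#  (t=0,i=9, bit3=1)
  nb ...#.: next=.  (t=4,i=8, bit2=0)
  nb ....#: next=.  (t=3,i=8, bit1=0)
  nb .....: next=.  (t=3,i=6, bit0=0)
  bits 00111010011101111110000000101000 = 980934696

980934696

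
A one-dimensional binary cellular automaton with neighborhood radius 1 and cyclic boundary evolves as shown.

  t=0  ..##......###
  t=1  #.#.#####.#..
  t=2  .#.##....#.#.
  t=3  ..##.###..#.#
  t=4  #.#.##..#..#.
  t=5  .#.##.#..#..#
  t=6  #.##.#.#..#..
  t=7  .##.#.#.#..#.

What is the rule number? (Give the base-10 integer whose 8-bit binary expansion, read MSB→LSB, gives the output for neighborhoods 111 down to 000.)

57

  ### -> .   bit 7 = 0  t=0,i=11
  ##. -> .   bit 6 = 0  t=0,i=3
  #.# -> #   bit 5 = 1  t=1,i=1
  #.. -> #   bit 4 = 1  t=0,i=0
  .## -> #   bit 3 = 1  t=0,i=2
  .#. -> .   bit 2 = 0  t=1,i=0
  ..# -> .   bit 1 = 0  t=0,i=1
  ... -> #   bit 0 = 1  t=0,i=5
  bits 00111001 = 57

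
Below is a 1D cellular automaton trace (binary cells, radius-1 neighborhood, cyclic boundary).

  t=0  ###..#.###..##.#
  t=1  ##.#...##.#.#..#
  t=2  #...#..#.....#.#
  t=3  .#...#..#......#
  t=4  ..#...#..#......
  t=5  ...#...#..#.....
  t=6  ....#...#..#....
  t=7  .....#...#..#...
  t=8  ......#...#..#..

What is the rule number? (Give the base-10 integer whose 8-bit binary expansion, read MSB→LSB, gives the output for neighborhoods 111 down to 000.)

  nb ###: next=#  (t=0,i=0, bit7=1)
  nb ##.: next=.  (t=0,i=2, bit6=0)
  nb #.#: next=.  (t=0,i=6, bit5=0)
  nb #..: next=#  (t=0,i=3, bit4=1)
  nb .##: next=#  (t=0,i=7, bit3=1)
  nb .#.: next=.  (t=0,i=5, bit2=0)
  nb ..#: next=.  (t=0,i=4, bit1=0)
  nb ...: next=.  (t=1,i=5, bit0=0)
  bits 10011000 = 152

152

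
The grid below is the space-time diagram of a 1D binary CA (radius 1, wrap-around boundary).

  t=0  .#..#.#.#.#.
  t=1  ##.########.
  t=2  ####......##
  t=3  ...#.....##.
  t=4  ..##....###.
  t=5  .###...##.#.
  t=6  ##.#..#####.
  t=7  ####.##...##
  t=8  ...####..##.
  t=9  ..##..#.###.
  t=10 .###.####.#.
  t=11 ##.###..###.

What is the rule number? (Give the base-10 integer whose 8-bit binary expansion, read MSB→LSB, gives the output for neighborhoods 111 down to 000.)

  nb ###: next=.  (t=1,i=4, bit7=0)
  nb ##.: next=#  (t=1,i=1, bit6=1)
  nb #.#: next=#  (t=0,i=5, bit5=1)
  nb #..: next=.  (t=0,i=2, bit4=0)
  nb .##: next=#  (t=1,i=0, bit3=1)
  nb .#.: next=#  (t=0,i=1, bit2=1)
  nb ..#: next=#  (t=0,i=0, bit1=1)
  nb ...: next=.  (t=2,i=5, bit0=0)
  bits 01101110 = 110

110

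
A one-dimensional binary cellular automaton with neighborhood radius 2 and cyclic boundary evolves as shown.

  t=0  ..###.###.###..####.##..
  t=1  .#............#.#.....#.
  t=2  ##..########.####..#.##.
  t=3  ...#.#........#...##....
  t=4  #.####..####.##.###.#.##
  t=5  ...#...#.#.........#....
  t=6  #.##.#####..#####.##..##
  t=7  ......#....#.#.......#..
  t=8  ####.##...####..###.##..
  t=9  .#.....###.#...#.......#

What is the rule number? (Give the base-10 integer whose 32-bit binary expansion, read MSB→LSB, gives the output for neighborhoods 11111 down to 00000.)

85886077

  nb #####: next=.  (t=2,i=6, bit31=0)
  nb ####.: next=.  (t=0,i=17, bit30=0)
  nb ###.#: next=.  (t=0,i=4, bit29=0)
  nb ###..: next=.  (t=0,i=12, bit28=0)
  nb ##.##: next=.  (t=0,i=5, bit27=0)
  nb ##.#.: next=#  (t=4,i=19, bit26=1)
  nb ##..#: next=.  (t=0,i=13, bit25=0)
  nb ##...: next=#  (t=0,i=22, bit24=1)
  nb #.###: next=.  (t=0,i=6, bit23=0)
  nb #.##.: next=.  (t=0,i=20, bit22=0)
  nb #.#.#: next=.  (t=4,i=20, bit21=0)
  nb #.#..: next=#  (t=1,i=16, bit20=1)
  nb #..##: next=#  (t=0,i=14, bit19=1)
  nb #..#.: next=#  (t=1,i=0, bit18=1)
  nb #...#: next=#  (t=3,i=16, bit17=1)
  nb #....: next=.  (t=0,i=23, bit16=0)
  nb .####: next=#  (t=0,i=16, bit15=1)
  nb .###.: next=.  (t=0,i=3, bit14=0)
  nb .##.#: next=.  (t=2,i=22, bit13=0)
  nb .##..: next=.  (t=0,i=21, bit12=0)
  nb .#.##: next=.  (t=2,i=20, bit11=0)
  nb .#.#.: next=#  (t=1,i=15, bit10=1)
  nb .#..#: next=.  (t=1,i=23, bit9=0)
  nb .#...: next=.  (t=1,i=2, bit8=0)
  nb ..###: next=.  (t=0,i=2, bit7=0)
  nb ..##.: next=#  (t=3,i=18, bit6=1)
  nb ..#.#: next=#  (t=1,i=14, bit5=1)
  nb ..#..: next=#  (t=1,i=1, bit4=1)
  nb ...##: next=#  (t=0,i=1, bit3=1)
  nb ...#.: next=#  (t=1,i=13, bit2=1)
  nb ....#: next=.  (t=0,i=0, bit1=0)
  nb .....: next=#  (t=1,i=4, bit0=1)
  bits 00000101000111101000010001111101 = 85886077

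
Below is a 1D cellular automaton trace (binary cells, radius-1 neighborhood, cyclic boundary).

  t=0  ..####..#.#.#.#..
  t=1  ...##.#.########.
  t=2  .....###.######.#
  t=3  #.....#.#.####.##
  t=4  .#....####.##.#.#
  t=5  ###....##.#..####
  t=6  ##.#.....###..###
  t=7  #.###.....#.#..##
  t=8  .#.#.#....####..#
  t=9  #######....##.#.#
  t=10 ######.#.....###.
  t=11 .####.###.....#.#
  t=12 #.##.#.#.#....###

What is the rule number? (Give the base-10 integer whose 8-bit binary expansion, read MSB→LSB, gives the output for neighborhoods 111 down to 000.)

180

  ### -> #   bit 7 = 1  t=0,i=3
  ##. -> .   bit 6 = 0  t=0,i=5
  #.# -> #   bit 5 = 1  t=0,i=9
  #.. -> #   bit 4 = 1  t=0,i=6
  .## -> .   bit 3 = 0  t=0,i=2
  .#. -> #   bit 2 = 1  t=0,i=8
  ..# -> .   bit 1 = 0  t=0,i=1
  ... -> .   bit 0 = 0  t=0,i=0
  bits 10110100 = 180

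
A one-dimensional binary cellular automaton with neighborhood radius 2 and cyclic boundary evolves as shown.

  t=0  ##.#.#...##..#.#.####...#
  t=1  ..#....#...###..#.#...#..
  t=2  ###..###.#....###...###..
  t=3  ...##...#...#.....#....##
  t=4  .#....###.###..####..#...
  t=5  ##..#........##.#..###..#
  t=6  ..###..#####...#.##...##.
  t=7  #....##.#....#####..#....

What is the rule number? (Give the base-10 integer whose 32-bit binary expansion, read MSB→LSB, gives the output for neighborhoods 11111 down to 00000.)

105810487

  #####|.  b31=0 t=6,i=9
  ####.|.  b30=0 t=0,i=19
  ###.#|.  b29=0 t=0,i=1
  ###..|.  b28=0 t=0,i=20
  ##.##|.  b27=0 t=4,i=9
  ##.#.|#  b26=1 t=0,i=2
  ##..#|#  b25=1 t=0,i=11
  ##...|.  b24=0 t=0,i=21
  #.###|.  b23=0 t=0,i=17
  #.##.|#  b22=1 t=6,i=17
  #.#.#|.  b21=0 t=0,i=3
  #.#..|.  b20=0 t=0,i=5
  #..##|#  b19=1 t=2,i=4
  #..#.|#  b18=1 t=0,i=12
  #...#|#  b17=1 t=0,i=7
  #....|.  b16=0 t=1,i=4
  .####|#  b15=1 t=0,i=18
  .###.|.  b14=0 t=0,i=0
  .##.#|.  b13=0 t=5,i=14
  .##..|.  b12=0 t=0,i=10
  .#.##|#  b11=1 t=0,i=16
  .#.#.|.  b10=0 t=0,i=4
  .#..#|#  b9=1 t=5,i=17
  .#...|.  b8=0 t=0,i=6
  ..###|.  b7=0 t=0,i=24
  ..##.|.  b6=0 t=0,i=9
  ..#.#|#  b5=1 t=0,i=13
  ..#..|#  b4=1 t=1,i=2
  ...##|.  b3=0 t=0,i=8
  ...#.|#  b2=1 t=1,i=1
  ....#|#  b1=1 t=1,i=0
  .....|#  b0=1 t=3,i=15
  bits 00000110010011101000101000110111 = 105810487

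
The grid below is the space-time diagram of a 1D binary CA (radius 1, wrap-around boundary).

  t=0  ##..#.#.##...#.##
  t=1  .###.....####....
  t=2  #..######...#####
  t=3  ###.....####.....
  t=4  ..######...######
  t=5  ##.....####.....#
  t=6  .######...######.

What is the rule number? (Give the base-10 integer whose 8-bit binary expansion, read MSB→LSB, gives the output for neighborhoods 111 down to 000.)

  nb ###: next=.  (t=0,i=0, bit7=0)
  nb ##.: next=#  (t=0,i=1, bit6=1)
  nb #.#: next=.  (t=0,i=5, bit5=0)
  nb #..: next=#  (t=0,i=2, bit4=1)
  nb .##: next=.  (t=0,i=8, bit3=0)
  nb .#.: next=.  (t=0,i=4, bit2=0)
  nb ..#: next=#  (t=0,i=3, bit1=1)
  nb ...: next=#  (t=0,i=11, bit0=1)
  bits 01010011 = 83

83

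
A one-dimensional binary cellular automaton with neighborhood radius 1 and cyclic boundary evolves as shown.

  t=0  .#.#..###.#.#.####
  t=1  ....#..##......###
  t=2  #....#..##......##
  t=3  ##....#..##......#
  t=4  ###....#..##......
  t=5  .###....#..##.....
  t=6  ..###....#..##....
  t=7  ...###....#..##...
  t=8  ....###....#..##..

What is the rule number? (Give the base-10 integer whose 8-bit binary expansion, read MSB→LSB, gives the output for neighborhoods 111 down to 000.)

  [7] ### => #  t=0,i=7
  [6] ##. => #  t=0,i=8
  [5] #.# => .  t=0,i=0
  [4] #.. => #  t=0,i=4
  [3] .## => .  t=0,i=6
  [2] .#. => .  t=0,i=1
  [1] ..# => .  t=0,i=5
  [0] ... => .  t=1,i=1
  bits 11010000 = 208

208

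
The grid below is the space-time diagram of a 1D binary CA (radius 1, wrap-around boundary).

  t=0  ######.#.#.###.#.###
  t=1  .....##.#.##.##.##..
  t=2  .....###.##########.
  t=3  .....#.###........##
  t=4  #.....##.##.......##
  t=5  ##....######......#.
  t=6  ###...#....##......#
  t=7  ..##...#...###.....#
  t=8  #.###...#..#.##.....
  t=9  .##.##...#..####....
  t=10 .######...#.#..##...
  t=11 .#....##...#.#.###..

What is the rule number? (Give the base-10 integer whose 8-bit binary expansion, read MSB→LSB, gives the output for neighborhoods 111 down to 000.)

  ###|.  b7=0 t=0,i=0
  ##.|#  b6=1 t=0,i=5
  #.#|#  b5=1 t=0,i=6
  #..|#  b4=1 t=1,i=18
  .##|#  b3=1 t=0,i=11
  .#.|.  b2=0 t=0,i=7
  ..#|.  b1=0 t=1,i=4
  ...|.  b0=0 t=1,i=0
  bits 01111000 = 120

120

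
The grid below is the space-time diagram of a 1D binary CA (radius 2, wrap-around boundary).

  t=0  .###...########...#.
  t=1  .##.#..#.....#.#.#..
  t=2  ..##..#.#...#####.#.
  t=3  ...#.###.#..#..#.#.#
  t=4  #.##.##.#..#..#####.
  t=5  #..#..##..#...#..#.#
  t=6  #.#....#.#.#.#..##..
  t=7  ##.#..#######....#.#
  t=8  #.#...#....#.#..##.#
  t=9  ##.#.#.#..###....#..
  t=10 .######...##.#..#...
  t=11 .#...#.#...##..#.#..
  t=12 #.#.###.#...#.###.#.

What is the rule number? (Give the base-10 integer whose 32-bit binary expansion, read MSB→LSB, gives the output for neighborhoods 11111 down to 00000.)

1168405924

  nb #####: next=.  (t=0,i=9, bit31=0)
  nb ####.: next=#  (t=0,i=13, bit30=1)
  nb ###.#: next=.  (t=2,i=16, bit29=0)
  nb ###..: next=.  (t=0,i=3, bit28=0)
  nb ##.##: next=.  (t=4,i=4, bit27=0)
  nb ##.#.: next=#  (t=1,i=3, bit26=1)
  nb ##..#: next=.  (t=2,i=4, bit25=0)
  nb ##...: next=#  (t=0,i=4, bit24=1)
  nb #.###: next=#  (t=3,i=5, bit23=1)
  nb #.##.: next=.  (t=4,i=2, bit22=0)
  nb #.#.#: next=#  (t=1,i=15, bit21=1)
  nb #.#..: next=.  (t=1,i=4, bit20=0)
  nb #..##: next=.  (t=0,i=0, bit19=0)
  nb #..#.: next=#  (t=1,i=6, bit18=1)
  nb #...#: next=.  (t=0,i=5, bit17=0)
  nb #....: next=.  (t=1,i=9, bit16=0)
  nb .####: next=.  (t=0,i=8, bit15=0)
  nb .###.: next=#  (t=0,i=2, bit14=1)
  nb .##.#: next=#  (t=1,i=2, bit13=1)
  nb .##..: next=#  (t=2,i=3, bit12=1)
  nb .#.##: next=.  (t=3,i=4, bit11=0)
  nb .#.#.: next=#  (t=1,i=14, bit10=1)
  nb .#..#: next=.  (t=0,i=19, bit9=0)
  nb .#...: next=#  (t=1,i=8, bit8=1)
  nb ..###: next=#  (t=0,i=1, bit7=1)
  nb ..##.: next=.  (t=1,i=1, bit6=0)
  nb ..#.#: next=#  (t=1,i=13, bit5=1)
  nb ..#..: next=.  (t=0,i=18, bit4=0)
  nb ...##: next=.  (t=0,i=6, bit3=0)
  nb ...#.: next=#  (t=0,i=17, bit2=1)
  nb ....#: next=.  (t=1,i=11, bit1=0)
  nb .....: next=.  (t=1,i=10, bit0=0)
  bits 01000101101001000111010110100100 = 1168405924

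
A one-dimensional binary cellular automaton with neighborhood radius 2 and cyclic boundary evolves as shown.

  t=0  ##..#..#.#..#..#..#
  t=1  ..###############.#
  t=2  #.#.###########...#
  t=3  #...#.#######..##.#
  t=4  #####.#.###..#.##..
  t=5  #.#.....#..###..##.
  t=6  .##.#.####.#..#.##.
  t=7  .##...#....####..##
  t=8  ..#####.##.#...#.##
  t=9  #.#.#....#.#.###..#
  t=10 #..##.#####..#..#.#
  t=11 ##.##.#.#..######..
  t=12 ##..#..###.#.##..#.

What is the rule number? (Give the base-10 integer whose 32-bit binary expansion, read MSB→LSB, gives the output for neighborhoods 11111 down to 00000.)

  nb #####: next=#  (t=1,i=4, bit31=1)
  nb ####.: next=.  (t=1,i=15, bit30=0)
  nb ###.#: next=.  (t=1,i=16, bit29=0)
  nb ###..: next=.  (t=0,i=1, bit28=0)
  nb ##.##: next=.  (t=3,i=17, bit27=0)
  nb ##.#.: next=.  (t=1,i=17, bit26=0)
  nb ##..#: next=#  (t=0,i=2, bit25=1)
  nb ##...: next=#  (t=2,i=15, bit24=1)
  nb #.###: next=#  (t=2,i=4, bit23=1)
  nb #.##.: next=.  (t=3,i=18, bit22=0)
  nb #.#.#: next=.  (t=2,i=2, bit21=0)
  nb #.#..: next=#  (t=0,i=9, bit20=1)
  nb #..##: next=.  (t=0,i=17, bit19=0)
  nb #..#.: next=#  (t=0,i=3, bit18=1)
  nb #...#: next=#  (t=2,i=16, bit17=1)
  nb #....: next=#  (t=5,i=4, bit16=1)
  nb .####: next=.  (t=1,i=3, bit15=0)
  nb .###.: next=.  (t=0,i=0, bit14=0)
  nb .##.#: next=#  (t=2,i=0, bit13=1)
  nb .##..: next=#  (t=3,i=0, bit12=1)
  nb .#.##: next=.  (t=2,i=3, bit11=0)
  nb .#.#.: next=#  (t=0,i=8, bit10=1)
  nb .#..#: next=#  (t=0,i=5, bit9=1)
  nb .#...: next=.  (t=5,i=3, bit8=0)
  nb ..###: next=#  (t=0,i=18, bit7=1)
  nb ..##.: next=#  (t=2,i=18, bit6=1)
  nb ..#.#: next=#  (t=0,i=7, bit5=1)
  nb ..#..: next=#  (t=0,i=4, bit4=1)
  nb ...##: next=.  (t=2,i=17, bit3=0)
  nb ...#.: next=#  (t=3,i=3, bit2=1)
  nb ....#: next=#  (t=5,i=6, bit1=1)
  nb .....: next=.  (t=5,i=5, bit0=0)
  bits 10000011100101110011011011110110 = 2207725302

2207725302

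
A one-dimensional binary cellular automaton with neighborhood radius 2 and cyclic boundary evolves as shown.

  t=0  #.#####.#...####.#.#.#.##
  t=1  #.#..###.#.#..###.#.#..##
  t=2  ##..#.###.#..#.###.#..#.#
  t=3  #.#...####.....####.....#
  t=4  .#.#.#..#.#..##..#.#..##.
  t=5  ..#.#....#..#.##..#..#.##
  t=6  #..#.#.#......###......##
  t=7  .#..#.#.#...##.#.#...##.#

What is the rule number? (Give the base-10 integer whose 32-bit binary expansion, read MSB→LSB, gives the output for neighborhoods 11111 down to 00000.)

1741182218

  nb #####: next=.  (t=0,i=4, bit31=0)
  nb ####.: next=#  (t=0,i=5, bit30=1)
  nb ###.#: next=#  (t=0,i=0, bit29=1)
  nb ###..: next=.  (t=2,i=1, bit28=0)
  nb ##.##: next=.  (t=0,i=1, bit27=0)
  nb ##.#.: next=#  (t=0,i=7, bit26=1)
  nb ##..#: next=#  (t=2,i=2, bit25=1)
  nb ##...: next=#  (t=3,i=10, bit24=1)
  nb #.###: next=#  (t=0,i=2, bit23=1)
  nb #.##.: next=#  (t=5,i=14, bit22=1)
  nb #.#.#: next=.  (t=0,i=17, bit21=0)
  nb #.#..: next=.  (t=0,i=8, bit20=0)
  nb #..##: next=#  (t=1,i=4, bit19=1)
  nb #..#.: next=.  (t=2,i=3, bit18=0)
  nb #...#: next=.  (t=0,i=10, bit17=0)
  nb #....: next=.  (t=3,i=11, bit16=0)
  nb .####: next=.  (t=0,i=3, bit15=0)
  nb .###.: next=#  (t=0,i=24, bit14=1)
  nb .##.#: next=.  (t=3,i=0, bit13=0)
  nb .##..: next=#  (t=4,i=14, bit12=1)
  nb .#.##: next=.  (t=0,i=22, bit11=0)
  nb .#.#.: next=#  (t=0,i=18, bit10=1)
  nb .#..#: next=.  (t=1,i=3, bit9=0)
  nb .#...: next=#  (t=0,i=9, bit8=1)
  nb ..###: next=.  (t=0,i=12, bit7=0)
  nb ..##.: next=.  (t=3,i=24, bit6=0)
  nb ..#.#: next=.  (t=2,i=4, bit5=0)
  nb ..#..: next=.  (t=5,i=9, bit4=0)
  nb ...##: next=#  (t=0,i=11, bit3=1)
  nb ...#.: next=.  (t=5,i=8, bit2=0)
  nb ....#: next=#  (t=3,i=13, bit1=1)
  nb .....: next=.  (t=3,i=12, bit0=0)
  bits 01100111110010000101010100001010 = 1741182218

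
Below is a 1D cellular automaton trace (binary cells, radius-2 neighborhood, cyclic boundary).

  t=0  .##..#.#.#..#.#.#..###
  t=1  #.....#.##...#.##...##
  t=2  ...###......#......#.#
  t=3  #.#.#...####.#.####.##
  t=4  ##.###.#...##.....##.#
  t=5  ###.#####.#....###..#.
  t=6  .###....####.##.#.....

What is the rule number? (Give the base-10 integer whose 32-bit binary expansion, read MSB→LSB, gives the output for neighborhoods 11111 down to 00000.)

  #####|.  b31=0 t=5,i=6
  ####.|.  b30=0 t=3,i=10
  ###.#|#  b29=1 t=0,i=21
  ###..|.  b28=0 t=1,i=0
  ##.##|#  b27=1 t=0,i=0
  ##.#.|#  b26=1 t=3,i=1
  ##..#|.  b25=0 t=0,i=3
  ##...|.  b24=0 t=1,i=1
  #.###|.  b23=0 t=3,i=15
  #.##.|.  b22=0 t=0,i=1
  #.#.#|.  b21=0 t=0,i=7
  #.#..|#  b20=1 t=0,i=9
  #..##|.  b19=0 t=0,i=18
  #..#.|.  b18=0 t=0,i=4
  #...#|.  b17=0 t=1,i=11
  #....|.  b16=0 t=1,i=2
  .####|.  b15=0 t=3,i=9
  .###.|#  b14=1 t=0,i=20
  .##.#|.  b13=0 t=4,i=19
  .##..|.  b12=0 t=0,i=2
  .#.##|.  b11=0 t=1,i=7
  .#.#.|#  b10=1 t=0,i=6
  .#..#|.  b9=0 t=0,i=10
  .#...|#  b8=1 t=2,i=0
  ..###|.  b7=0 t=0,i=19
  ..##.|.  b6=0 t=4,i=11
  ..#.#|.  b5=0 t=0,i=5
  ..#..|.  b4=0 t=2,i=12
  ...##|#  b3=1 t=1,i=19
  ...#.|#  b2=1 t=1,i=5
  ....#|#  b1=1 t=1,i=4
  .....|#  b0=1 t=1,i=3
  bits 00101100000100000100010100001111 = 739263759

739263759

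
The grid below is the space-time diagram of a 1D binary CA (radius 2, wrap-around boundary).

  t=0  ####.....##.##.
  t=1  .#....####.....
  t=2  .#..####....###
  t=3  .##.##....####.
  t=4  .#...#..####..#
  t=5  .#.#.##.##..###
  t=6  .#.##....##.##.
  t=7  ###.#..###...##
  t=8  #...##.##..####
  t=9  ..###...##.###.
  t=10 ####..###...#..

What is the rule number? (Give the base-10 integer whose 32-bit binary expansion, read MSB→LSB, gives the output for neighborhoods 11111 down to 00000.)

  nb #####: next=#  (t=7,i=0, bit31=1)
  nb ####.: next=.  (t=0,i=2, bit30=0)
  nb ###.#: next=.  (t=2,i=14, bit29=0)
  nb ###..: next=.  (t=0,i=3, bit28=0)
  nb ##.##: next=.  (t=0,i=11, bit27=0)
  nb ##.#.: next=.  (t=2,i=0, bit26=0)
  nb ##..#: next=#  (t=3,i=14, bit25=1)
  nb ##...: next=.  (t=0,i=4, bit24=0)
  nb #.###: next=.  (t=0,i=0, bit23=0)
  nb #.##.: next=.  (t=0,i=12, bit22=0)
  nb #.#.#: next=#  (t=5,i=1, bit21=1)
  nb #.#..: next=#  (t=2,i=1, bit20=1)
  nb #..##: next=.  (t=2,i=3, bit19=0)
  nb #..#.: next=#  (t=4,i=13, bit18=1)
  nb #...#: next=#  (t=4,i=3, bit17=1)
  nb #....: next=.  (t=0,i=5, bit16=0)
  nb .####: next=#  (t=0,i=1, bit15=1)
  nb .###.: next=#  (t=2,i=13, bit14=1)
  nb .##.#: next=.  (t=0,i=10, bit13=0)
  nb .##..: next=#  (t=3,i=5, bit12=1)
  nb .#.##: next=#  (t=5,i=4, bit11=1)
  nb .#.#.: next=.  (t=4,i=0, bit10=0)
  nb .#..#: next=#  (t=2,i=2, bit9=1)
  nb .#...: next=.  (t=1,i=2, bit8=0)
  nb ..###: next=#  (t=1,i=6, bit7=1)
  nb ..##.: next=#  (t=0,i=9, bit6=1)
  nb ..#.#: next=#  (t=4,i=14, bit5=1)
  nb ..#..: next=#  (t=1,i=1, bit4=1)
  nb ...##: next=#  (t=0,i=8, bit3=1)
  nb ...#.: next=.  (t=1,i=0, bit2=0)
  nb ....#: next=#  (t=0,i=7, bit1=1)
  nb .....: next=#  (t=0,i=6, bit0=1)
  bits 10000010001101101101101011111011 = 2184633083

2184633083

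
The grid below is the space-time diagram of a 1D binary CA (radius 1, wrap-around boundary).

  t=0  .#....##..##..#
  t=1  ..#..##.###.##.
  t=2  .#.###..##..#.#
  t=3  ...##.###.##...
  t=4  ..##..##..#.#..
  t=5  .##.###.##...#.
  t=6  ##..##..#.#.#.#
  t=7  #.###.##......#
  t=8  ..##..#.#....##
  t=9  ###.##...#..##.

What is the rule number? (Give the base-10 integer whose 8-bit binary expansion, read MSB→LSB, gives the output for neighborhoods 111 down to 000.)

154

  [7] ### => #  t=1,i=9
  [6] ##. => .  t=0,i=7
  [5] #.# => .  t=0,i=0
  [4] #.. => #  t=0,i=2
  [3] .## => #  t=0,i=6
  [2] .#. => .  t=0,i=1
  [1] ..# => #  t=0,i=5
  [0] ... => .  t=0,i=3
  bits 10011010 = 154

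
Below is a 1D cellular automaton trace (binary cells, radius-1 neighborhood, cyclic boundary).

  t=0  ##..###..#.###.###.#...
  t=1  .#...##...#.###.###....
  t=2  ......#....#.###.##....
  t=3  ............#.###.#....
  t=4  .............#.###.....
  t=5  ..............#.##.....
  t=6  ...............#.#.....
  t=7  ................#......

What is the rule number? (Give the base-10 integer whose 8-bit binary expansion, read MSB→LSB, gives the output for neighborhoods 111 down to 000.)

  ###|#  b7=1 t=0,i=5
  ##.|#  b6=1 t=0,i=1
  #.#|#  b5=1 t=0,i=10
  #..|.  b4=0 t=0,i=2
  .##|.  b3=0 t=0,i=0
  .#.|.  b2=0 t=0,i=9
  ..#|.  b1=0 t=0,i=3
  ...|.  b0=0 t=0,i=21
  bits 11100000 = 224

224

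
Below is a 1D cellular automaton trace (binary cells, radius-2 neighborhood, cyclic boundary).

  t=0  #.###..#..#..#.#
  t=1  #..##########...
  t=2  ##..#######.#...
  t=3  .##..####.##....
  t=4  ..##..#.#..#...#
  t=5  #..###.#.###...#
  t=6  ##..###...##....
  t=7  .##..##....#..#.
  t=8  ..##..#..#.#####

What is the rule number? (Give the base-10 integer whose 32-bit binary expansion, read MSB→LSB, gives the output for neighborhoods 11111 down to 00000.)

  [31] ##### => #  t=1,i=5
  [30] ####. => .  t=1,i=11
  [29] ###.# => #  t=2,i=10
  [28] ###.. => #  t=0,i=4
  [27] ##.## => .  t=0,i=1
  [26] ##.#. => #  t=2,i=11
  [25] ##..# => #  t=0,i=5
  [24] ##... => .  t=1,i=13
  [23] #.### => .  t=0,i=2
  [22] #.##. => .  t=0,i=15
  [21] #.#.# => .  t=5,i=7
  [20] #.#.. => .  t=2,i=12
  [19] #..## => .  t=1,i=2
  [18] #..#. => #  t=0,i=6
  [17] #...# => .  t=1,i=14
  [16] #.... => .  t=3,i=13
  [15] .#### => #  t=1,i=4
  [14] .###. => #  t=0,i=3
  [13] .##.# => #  t=0,i=0
  [12] .##.. => #  t=2,i=1
  [11] .#.## => .  t=0,i=14
  [10] .#.#. => #  t=4,i=7
  [9] .#..# => #  t=0,i=8
  [8] .#... => .  t=2,i=13
  [7] ..### => .  t=1,i=3
  [6] ..##. => .  t=2,i=0
  [5] ..#.# => .  t=0,i=13
  [4] ..#.. => #  t=0,i=7
  [3] ...## => .  t=2,i=15
  [2] ...#. => .  t=1,i=15
  [1] ....# => #  t=3,i=15
  [0] ..... => .  t=3,i=14
  bits 10110110000001001111011000010010 = 3053778450

3053778450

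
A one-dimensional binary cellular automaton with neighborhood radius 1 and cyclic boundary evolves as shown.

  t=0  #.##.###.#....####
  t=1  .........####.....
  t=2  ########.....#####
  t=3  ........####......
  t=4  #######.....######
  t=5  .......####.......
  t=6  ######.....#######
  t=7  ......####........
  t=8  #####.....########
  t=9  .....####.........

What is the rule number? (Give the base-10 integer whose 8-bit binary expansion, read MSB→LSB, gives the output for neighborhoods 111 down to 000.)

  ### -> .   bit 7 = 0  t=0,i=6
  ##. -> .   bit 6 = 0  t=0,i=0
  #.# -> .   bit 5 = 0  t=0,i=1
  #.. -> #   bit 4 = 1  t=0,i=10
  .## -> .   bit 3 = 0  t=0,i=2
  .#. -> #   bit 2 = 1  t=0,i=9
  ..# -> .   bit 1 = 0  t=0,i=13
  ... -> #   bit 0 = 1  t=0,i=11
  bits 00010101 = 21

21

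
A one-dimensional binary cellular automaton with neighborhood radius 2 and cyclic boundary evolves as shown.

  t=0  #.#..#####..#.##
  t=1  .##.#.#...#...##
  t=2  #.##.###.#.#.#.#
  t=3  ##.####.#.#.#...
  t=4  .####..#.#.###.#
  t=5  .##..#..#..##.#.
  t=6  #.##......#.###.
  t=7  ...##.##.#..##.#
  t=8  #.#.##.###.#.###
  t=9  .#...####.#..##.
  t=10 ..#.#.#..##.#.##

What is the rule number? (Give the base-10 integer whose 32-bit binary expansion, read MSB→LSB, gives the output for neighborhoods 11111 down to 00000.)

  [31] ##### => .  t=0,i=7
  [30] ####. => .  t=0,i=8
  [29] ###.# => .  t=0,i=0
  [28] ###.. => .  t=0,i=9
  [27] ##.## => #  t=1,i=0
  [26] ##.#. => #  t=0,i=1
  [25] ##..# => #  t=0,i=10
  [24] ##... => #  t=6,i=4
  [23] #.### => #  t=0,i=14
  [22] #.##. => .  t=1,i=1
  [21] #.#.# => .  t=1,i=4
  [20] #.#.. => #  t=0,i=2
  [19] #..## => #  t=0,i=4
  [18] #..#. => .  t=0,i=11
  [17] #...# => .  t=1,i=8
  [16] #.... => .  t=6,i=5
  [15] .#### => #  t=0,i=6
  [14] .###. => #  t=0,i=15
  [13] .##.# => #  t=1,i=2
  [12] .##.. => #  t=5,i=2
  [11] .#.## => .  t=0,i=13
  [10] .#.#. => #  t=1,i=5
  [9] .#..# => .  t=0,i=3
  [8] .#... => #  t=1,i=7
  [7] ..### => .  t=0,i=5
  [6] ..##. => .  t=1,i=14
  [5] ..#.# => .  t=0,i=12
  [4] ..#.. => .  t=1,i=10
  [3] ...## => #  t=1,i=13
  [2] ...#. => #  t=1,i=9
  [1] ....# => .  t=6,i=8
  [0] ..... => #  t=6,i=6
  bits 00001111100110001111010100001101 = 261682445

261682445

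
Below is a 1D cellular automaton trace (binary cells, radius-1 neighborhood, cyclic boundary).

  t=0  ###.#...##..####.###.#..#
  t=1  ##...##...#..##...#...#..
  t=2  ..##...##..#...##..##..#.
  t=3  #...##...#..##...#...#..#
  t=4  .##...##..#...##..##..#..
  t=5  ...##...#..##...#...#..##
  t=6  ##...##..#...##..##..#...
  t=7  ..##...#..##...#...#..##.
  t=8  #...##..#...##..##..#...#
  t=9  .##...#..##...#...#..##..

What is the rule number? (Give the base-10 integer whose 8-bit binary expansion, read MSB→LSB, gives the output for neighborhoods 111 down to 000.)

  ###|#  b7=1 t=0,i=0
  ##.|.  b6=0 t=0,i=2
  #.#|.  b5=0 t=0,i=3
  #..|#  b4=1 t=0,i=5
  .##|.  b3=0 t=0,i=8
  .#.|.  b2=0 t=0,i=4
  ..#|.  b1=0 t=0,i=7
  ...|#  b0=1 t=0,i=6
  bits 10010001 = 145

145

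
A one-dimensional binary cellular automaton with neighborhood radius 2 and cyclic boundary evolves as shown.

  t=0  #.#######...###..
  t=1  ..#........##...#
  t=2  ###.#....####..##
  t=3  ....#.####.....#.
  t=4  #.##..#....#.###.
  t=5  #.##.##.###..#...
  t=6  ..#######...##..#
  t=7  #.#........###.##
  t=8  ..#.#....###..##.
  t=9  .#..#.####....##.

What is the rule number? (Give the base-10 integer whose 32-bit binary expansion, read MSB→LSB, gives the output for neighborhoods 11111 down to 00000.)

150287070

  nb #####: next=.  (t=0,i=4, bit31=0)
  nb ####.: next=.  (t=0,i=7, bit30=0)
  nb ###.#: next=.  (t=2,i=2, bit29=0)
  nb ###..: next=.  (t=0,i=8, bit28=0)
  nb ##.##: next=#  (t=5,i=4, bit27=1)
  nb ##.#.: next=.  (t=2,i=3, bit26=0)
  nb ##..#: next=.  (t=0,i=15, bit25=0)
  nb ##...: next=.  (t=0,i=9, bit24=0)
  nb #.###: next=#  (t=0,i=2, bit23=1)
  nb #.##.: next=#  (t=4,i=2, bit22=1)
  nb #.#.#: next=#  (t=4,i=0, bit21=1)
  nb #.#..: next=#  (t=2,i=4, bit20=1)
  nb #..##: next=.  (t=2,i=14, bit19=0)
  nb #..#.: next=#  (t=0,i=16, bit18=1)
  nb #...#: next=.  (t=0,i=10, bit17=0)
  nb #....: next=#  (t=1,i=4, bit16=1)
  nb .####: next=.  (t=0,i=3, bit15=0)
  nb .###.: next=.  (t=0,i=13, bit14=0)
  nb .##.#: next=#  (t=5,i=3, bit13=1)
  nb .##..: next=#  (t=1,i=12, bit12=1)
  nb .#.##: next=.  (t=0,i=1, bit11=0)
  nb .#.#.: next=.  (t=8,i=3, bit10=0)
  nb .#..#: next=#  (t=1,i=0, bit9=1)
  nb .#...: next=.  (t=1,i=3, bit8=0)
  nb ..###: next=#  (t=0,i=12, bit7=1)
  nb ..##.: next=#  (t=1,i=11, bit6=1)
  nb ..#.#: next=.  (t=0,i=0, bit5=0)
  nb ..#..: next=#  (t=1,i=2, bit4=1)
  nb ...##: next=#  (t=0,i=11, bit3=1)
  nb ...#.: next=#  (t=1,i=15, bit2=1)
  nb ....#: next=#  (t=1,i=9, bit1=1)
  nb .....: next=.  (t=1,i=5, bit0=0)
  bits 00001000111101010011001011011110 = 150287070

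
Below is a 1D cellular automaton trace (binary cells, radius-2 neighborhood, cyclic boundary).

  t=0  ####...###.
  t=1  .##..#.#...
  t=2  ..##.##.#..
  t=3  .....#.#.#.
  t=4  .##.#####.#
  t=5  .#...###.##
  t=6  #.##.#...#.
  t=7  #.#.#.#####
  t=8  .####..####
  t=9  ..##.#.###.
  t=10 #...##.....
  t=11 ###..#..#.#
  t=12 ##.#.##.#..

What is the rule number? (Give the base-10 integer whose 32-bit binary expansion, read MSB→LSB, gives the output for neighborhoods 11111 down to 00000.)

3328350133

  #####|#  b31=1 t=4,i=6
  ####.|#  b30=1 t=0,i=2
  ###.#|.  b29=0 t=0,i=9
  ###..|.  b28=0 t=0,i=3
  ##.##|.  b27=0 t=0,i=10
  ##.#.|#  b26=1 t=2,i=7
  ##..#|#  b25=1 t=1,i=3
  ##...|.  b24=0 t=0,i=4
  #.###|.  b23=0 t=0,i=0
  #.##.|#  b22=1 t=2,i=5
  #.#.#|#  b21=1 t=3,i=7
  #.#..|.  b20=0 t=1,i=7
  #..##|.  b19=0 t=8,i=6
  #..#.|.  b18=0 t=1,i=4
  #...#|#  b17=1 t=0,i=5
  #....|.  b16=0 t=1,i=9
  .####|#  b15=1 t=0,i=1
  .###.|.  b14=0 t=0,i=8
  .##.#|.  b13=0 t=2,i=3
  .##..|#  b12=1 t=1,i=2
  .#.##|.  b11=0 t=4,i=0
  .#.#.|#  b10=1 t=1,i=6
  .#..#|#  b9=1 t=11,i=6
  .#...|#  b8=1 t=1,i=8
  ..###|#  b7=1 t=0,i=7
  ..##.|.  b6=0 t=1,i=1
  ..#.#|#  b5=1 t=1,i=5
  ..#..|#  b4=1 t=10,i=0
  ...##|.  b3=0 t=0,i=6
  ...#.|#  b2=1 t=3,i=4
  ....#|.  b1=0 t=1,i=10
  .....|#  b0=1 t=3,i=1
  bits 11000110011000101001011110110101 = 3328350133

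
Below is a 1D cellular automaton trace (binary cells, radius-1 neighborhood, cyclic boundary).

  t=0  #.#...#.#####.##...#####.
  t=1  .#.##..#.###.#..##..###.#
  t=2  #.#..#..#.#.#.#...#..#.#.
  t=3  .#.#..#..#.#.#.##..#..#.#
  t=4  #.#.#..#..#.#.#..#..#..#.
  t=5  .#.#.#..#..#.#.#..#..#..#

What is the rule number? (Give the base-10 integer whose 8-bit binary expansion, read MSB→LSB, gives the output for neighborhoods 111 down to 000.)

177

  ### -> #   bit 7 = 1  t=0,i=9
  ##. -> .   bit 6 = 0  t=0,i=12
  #.# -> #   bit 5 = 1  t=0,i=1
  #.. -> #   bit 4 = 1  t=0,i=3
  .## -> .   bit 3 = 0  t=0,i=8
  .#. -> .   bit 2 = 0  t=0,i=0
  ..# -> .   bit 1 = 0  t=0,i=5
  ... -> #   bit 0 = 1  t=0,i=4
  bits 10110001 = 177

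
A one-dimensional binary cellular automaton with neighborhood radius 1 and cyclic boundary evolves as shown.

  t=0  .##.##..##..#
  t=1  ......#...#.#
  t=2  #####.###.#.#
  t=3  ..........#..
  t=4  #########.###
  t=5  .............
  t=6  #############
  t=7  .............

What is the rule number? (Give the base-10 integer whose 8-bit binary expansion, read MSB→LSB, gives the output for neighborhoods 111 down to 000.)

  ###|.  b7=0 t=2,i=0
  ##.|.  b6=0 t=0,i=2
  #.#|.  b5=0 t=0,i=0
  #..|#  b4=1 t=0,i=6
  .##|.  b3=0 t=0,i=1
  .#.|#  b2=1 t=0,i=12
  ..#|.  b1=0 t=0,i=7
  ...|#  b0=1 t=1,i=1
  bits 00010101 = 21

21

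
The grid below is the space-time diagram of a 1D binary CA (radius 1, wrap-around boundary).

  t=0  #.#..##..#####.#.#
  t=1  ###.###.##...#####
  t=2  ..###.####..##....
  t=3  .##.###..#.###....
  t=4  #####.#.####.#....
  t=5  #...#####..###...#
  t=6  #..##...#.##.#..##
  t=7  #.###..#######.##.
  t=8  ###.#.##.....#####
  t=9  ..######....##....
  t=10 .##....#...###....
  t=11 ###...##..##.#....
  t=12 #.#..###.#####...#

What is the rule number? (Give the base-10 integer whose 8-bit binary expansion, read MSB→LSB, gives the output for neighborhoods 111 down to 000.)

110

  ###|.  b7=0 t=0,i=10
  ##.|#  b6=1 t=0,i=0
  #.#|#  b5=1 t=0,i=1
  #..|.  b4=0 t=0,i=3
  .##|#  b3=1 t=0,i=5
  .#.|#  b2=1 t=0,i=2
  ..#|#  b1=1 t=0,i=4
  ...|.  b0=0 t=1,i=11
  bits 01101110 = 110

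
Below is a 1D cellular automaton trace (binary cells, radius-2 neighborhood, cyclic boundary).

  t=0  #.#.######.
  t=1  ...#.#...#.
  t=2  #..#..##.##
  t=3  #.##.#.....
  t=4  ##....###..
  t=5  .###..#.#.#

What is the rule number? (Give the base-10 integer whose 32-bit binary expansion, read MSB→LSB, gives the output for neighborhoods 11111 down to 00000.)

  nb #####: next=.  (t=0,i=6, bit31=0)
  nb ####.: next=.  (t=0,i=8, bit30=0)
  nb ###.#: next=#  (t=0,i=9, bit29=1)
  nb ###..: next=#  (t=2,i=0, bit28=1)
  nb ##.##: next=.  (t=2,i=8, bit27=0)
  nb ##.#.: next=.  (t=0,i=10, bit26=0)
  nb ##..#: next=.  (t=2,i=1, bit25=0)
  nb ##...: next=#  (t=4,i=2, bit24=1)
  nb #.###: next=.  (t=0,i=4, bit23=0)
  nb #.##.: next=.  (t=3,i=2, bit22=0)
  nb #.#.#: next=.  (t=0,i=0, bit21=0)
  nb #.#..: next=.  (t=1,i=5, bit20=0)
  nb #..##: next=#  (t=2,i=5, bit19=1)
  nb #..#.: next=#  (t=2,i=2, bit18=1)
  nb #...#: next=#  (t=1,i=7, bit17=1)
  nb #....: next=#  (t=1,i=0, bit16=1)
  nb .####: next=#  (t=0,i=5, bit15=1)
  nb .###.: next=.  (t=2,i=10, bit14=0)
  nb .##.#: next=.  (t=2,i=7, bit13=0)
  nb .##..: next=#  (t=4,i=1, bit12=1)
  nb .#.##: next=#  (t=0,i=3, bit11=1)
  nb .#.#.: next=.  (t=0,i=1, bit10=0)
  nb .#..#: next=.  (t=2,i=4, bit9=0)
  nb .#...: next=#  (t=1,i=6, bit8=1)
  nb ..###: next=#  (t=4,i=6, bit7=1)
  nb ..##.: next=.  (t=2,i=6, bit6=0)
  nb ..#.#: next=#  (t=1,i=3, bit5=1)
  nb ..#..: next=#  (t=1,i=9, bit4=1)
  nb ...##: next=.  (t=4,i=5, bit3=0)
  nb ...#.: next=.  (t=1,i=2, bit2=0)
  nb ....#: next=.  (t=1,i=1, bit1=0)
  nb .....: next=#  (t=3,i=8, bit0=1)
  bits 00110001000011111001100110110001 = 823105969

823105969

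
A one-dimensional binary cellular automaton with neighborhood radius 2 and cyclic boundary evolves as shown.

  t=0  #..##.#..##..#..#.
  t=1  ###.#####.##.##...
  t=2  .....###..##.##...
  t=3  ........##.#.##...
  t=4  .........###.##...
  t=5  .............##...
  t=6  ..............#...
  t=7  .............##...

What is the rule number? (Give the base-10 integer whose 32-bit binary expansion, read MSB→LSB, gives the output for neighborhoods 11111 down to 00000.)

  ##### -> #   bit 31 = 1  t=1,i=6
  ####. -> #   bit 30 = 1  t=1,i=7
  ###.# -> .   bit 29 = 0  t=1,i=2
  ###.. -> .   bit 28 = 0  t=2,i=7
  ##.## -> .   bit 27 = 0  t=1,i=3
  ##.#. -> #   bit 26 = 1  t=0,i=5
  ##..# -> #   bit 25 = 1  t=0,i=11
  ##... -> .   bit 24 = 0  t=1,i=15
  #.### -> .   bit 23 = 0  t=1,i=4
  #.##. -> #   bit 22 = 1  t=1,i=10
  #.#.# -> #   bit 21 = 1  t=3,i=11
  #.#.. -> #   bit 20 = 1  t=0,i=0
  #..## -> #   bit 19 = 1  t=0,i=2
  #..#. -> .   bit 18 = 0  t=0,i=12
  #...# -> .   bit 17 = 0  t=1,i=16
  #.... -> .   bit 16 = 0  t=2,i=16
  .#### -> #   bit 15 = 1  t=1,i=5
  .###. -> .   bit 14 = 0  t=1,i=1
  .##.# -> #   bit 13 = 1  t=0,i=4
  .##.. -> #   bit 12 = 1  t=0,i=10
  .#.## -> .   bit 11 = 0  t=3,i=12
  .#.#. -> .   bit 10 = 0  t=0,i=17
  .#..# -> #   bit 9 = 1  t=0,i=1
  .#... -> .   bit 8 = 0  t=6,i=15
  ..### -> .   bit 7 = 0  t=1,i=0
  ..##. -> .   bit 6 = 0  t=0,i=3
  ..#.# -> .   bit 5 = 0  t=0,i=16
  ..#.. -> #   bit 4 = 1  t=0,i=13
  ...## -> .   bit 3 = 0  t=1,i=17
  ...#. -> #   bit 2 = 1  t=6,i=13
  ....# -> .   bit 1 = 0  t=2,i=3
  ..... -> .   bit 0 = 0  t=2,i=0
  bits 11000110011110001011001000010100 = 3329798676

3329798676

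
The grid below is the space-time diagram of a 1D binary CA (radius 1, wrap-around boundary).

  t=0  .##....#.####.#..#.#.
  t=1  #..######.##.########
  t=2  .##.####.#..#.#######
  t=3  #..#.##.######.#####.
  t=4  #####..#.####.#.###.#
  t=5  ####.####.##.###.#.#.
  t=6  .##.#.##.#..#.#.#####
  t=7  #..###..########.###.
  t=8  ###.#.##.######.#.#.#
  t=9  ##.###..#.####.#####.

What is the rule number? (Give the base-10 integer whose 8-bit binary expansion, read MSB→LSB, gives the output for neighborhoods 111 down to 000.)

  ###|#  b7=1 t=0,i=10
  ##.|.  b6=0 t=0,i=2
  #.#|#  b5=1 t=0,i=8
  #..|#  b4=1 t=0,i=3
  .##|.  b3=0 t=0,i=1
  .#.|#  b2=1 t=0,i=7
  ..#|#  b1=1 t=0,i=0
  ...|#  b0=1 t=0,i=4
  bits 10110111 = 183

183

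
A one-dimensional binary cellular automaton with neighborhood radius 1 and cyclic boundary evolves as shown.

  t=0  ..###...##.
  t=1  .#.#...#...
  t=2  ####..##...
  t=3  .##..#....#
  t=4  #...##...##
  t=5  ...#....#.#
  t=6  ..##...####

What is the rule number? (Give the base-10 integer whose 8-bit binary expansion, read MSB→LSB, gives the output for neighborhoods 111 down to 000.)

166

  ### -> #   bit 7 = 1  t=0,i=3
  ##. -> .   bit 6 = 0  t=0,i=4
  #.# -> #   bit 5 = 1  t=1,i=2
  #.. -> .   bit 4 = 0  t=0,i=5
  .## -> .   bit 3 = 0  t=0,i=2
  .#. -> #   bit 2 = 1  t=1,i=1
  ..# -> #   bit 1 = 1  t=0,i=1
  ... -> .   bit 0 = 0  t=0,i=0
  bits 10100110 = 166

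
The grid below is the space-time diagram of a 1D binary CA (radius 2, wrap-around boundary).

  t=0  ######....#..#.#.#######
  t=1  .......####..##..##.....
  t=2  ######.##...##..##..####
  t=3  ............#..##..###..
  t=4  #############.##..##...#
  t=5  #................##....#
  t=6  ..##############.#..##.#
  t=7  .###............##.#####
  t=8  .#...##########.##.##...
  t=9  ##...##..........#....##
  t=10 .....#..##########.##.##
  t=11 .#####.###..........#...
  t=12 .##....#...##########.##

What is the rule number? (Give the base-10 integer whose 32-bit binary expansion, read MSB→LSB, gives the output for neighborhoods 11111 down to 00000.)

77178103

  ##### -> .   bit 31 = 0  t=0,i=0
  ####. -> .   bit 30 = 0  t=0,i=4
  ###.# -> .   bit 29 = 0  t=2,i=5
  ###.. -> .   bit 28 = 0  t=0,i=5
  ##.## -> .   bit 27 = 0  t=2,i=6
  ##.#. -> #   bit 26 = 1  t=6,i=16
  ##..# -> .   bit 25 = 0  t=1,i=11
  ##... -> .   bit 24 = 0  t=0,i=6
  #.### -> #   bit 23 = 1  t=0,i=17
  #.##. -> .   bit 22 = 0  t=2,i=7
  #.#.# -> .   bit 21 = 0  t=0,i=15
  #.#.. -> #   bit 20 = 1  t=6,i=17
  #..## -> #   bit 19 = 1  t=1,i=12
  #..#. -> .   bit 18 = 0  t=0,i=12
  #...# -> .   bit 17 = 0  t=2,i=10
  #.... -> #   bit 16 = 1  t=0,i=7
  .#### -> #   bit 15 = 1  t=0,i=18
  .###. -> .   bit 14 = 0  t=3,i=20
  .##.# -> #   bit 13 = 1  t=6,i=21
  .##.. -> .   bit 12 = 0  t=1,i=14
  .#.## -> .   bit 11 = 0  t=0,i=16
  .#.#. -> #   bit 10 = 1  t=0,i=14
  .#..# -> .   bit 9 = 0  t=0,i=11
  .#... -> .   bit 8 = 0  t=8,i=2
  ..### -> #   bit 7 = 1  t=1,i=7
  ..##. -> #   bit 6 = 1  t=1,i=13
  ..#.# -> #   bit 5 = 1  t=0,i=13
  ..#.. -> #   bit 4 = 1  t=0,i=10
  ...## -> .   bit 3 = 0  t=1,i=6
  ...#. -> #   bit 2 = 1  t=0,i=9
  ....# -> #   bit 1 = 1  t=0,i=8
  ..... -> #   bit 0 = 1  t=1,i=0
  bits 00000100100110011010010011110111 = 77178103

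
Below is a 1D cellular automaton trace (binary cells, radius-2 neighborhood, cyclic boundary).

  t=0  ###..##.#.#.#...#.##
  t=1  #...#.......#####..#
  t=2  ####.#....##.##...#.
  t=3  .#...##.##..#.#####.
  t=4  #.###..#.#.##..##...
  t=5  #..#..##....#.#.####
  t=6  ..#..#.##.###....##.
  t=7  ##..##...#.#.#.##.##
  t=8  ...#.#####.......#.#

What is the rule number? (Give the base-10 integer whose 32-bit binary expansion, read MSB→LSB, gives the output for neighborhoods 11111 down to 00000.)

2300498222

  #####|#  b31=1 t=0,i=0
  ####.|.  b30=0 t=0,i=1
  ###.#|.  b29=0 t=2,i=3
  ###..|.  b28=0 t=0,i=2
  ##.##|#  b27=1 t=2,i=12
  ##.#.|.  b26=0 t=0,i=7
  ##..#|.  b25=0 t=0,i=3
  ##...|#  b24=1 t=1,i=1
  #.###|.  b23=0 t=0,i=18
  #.##.|.  b22=0 t=2,i=13
  #.#.#|.  b21=0 t=0,i=8
  #.#..|#  b20=1 t=0,i=12
  #..##|#  b19=1 t=0,i=4
  #..#.|#  b18=1 t=3,i=0
  #...#|#  b17=1 t=0,i=14
  #....|.  b16=0 t=1,i=6
  .####|#  b15=1 t=0,i=19
  .###.|#  b14=1 t=4,i=3
  .##.#|.  b13=0 t=0,i=6
  .##..|#  b12=1 t=1,i=0
  .#.##|.  b11=0 t=0,i=17
  .#.#.|.  b10=0 t=0,i=9
  .#..#|.  b9=0 t=5,i=4
  .#...|#  b8=1 t=0,i=13
  ..###|.  b7=0 t=1,i=12
  ..##.|.  b6=0 t=0,i=5
  ..#.#|#  b5=1 t=0,i=16
  ..#..|.  b4=0 t=1,i=4
  ...##|#  b3=1 t=1,i=11
  ...#.|#  b2=1 t=0,i=15
  ....#|#  b1=1 t=1,i=10
  .....|.  b0=0 t=1,i=7
  bits 10001001000111101101000100101110 = 2300498222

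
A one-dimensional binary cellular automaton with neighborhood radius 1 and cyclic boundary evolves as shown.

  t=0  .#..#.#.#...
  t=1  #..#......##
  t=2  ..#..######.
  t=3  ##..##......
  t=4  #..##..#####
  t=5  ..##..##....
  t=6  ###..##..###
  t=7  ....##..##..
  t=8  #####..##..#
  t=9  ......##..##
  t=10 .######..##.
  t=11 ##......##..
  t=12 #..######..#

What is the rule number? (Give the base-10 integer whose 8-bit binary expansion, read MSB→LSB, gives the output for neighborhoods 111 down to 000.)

  nb ###: next=.  (t=1,i=11, bit7=0)
  nb ##.: next=.  (t=1,i=0, bit6=0)
  nb #.#: next=.  (t=0,i=5, bit5=0)
  nb #..: next=.  (t=0,i=2, bit4=0)
  nb .##: next=#  (t=1,i=10, bit3=1)
  nb .#.: next=.  (t=0,i=1, bit2=0)
  nb ..#: next=#  (t=0,i=0, bit1=1)
  nb ...: next=#  (t=0,i=10, bit0=1)
  bits 00001011 = 11

11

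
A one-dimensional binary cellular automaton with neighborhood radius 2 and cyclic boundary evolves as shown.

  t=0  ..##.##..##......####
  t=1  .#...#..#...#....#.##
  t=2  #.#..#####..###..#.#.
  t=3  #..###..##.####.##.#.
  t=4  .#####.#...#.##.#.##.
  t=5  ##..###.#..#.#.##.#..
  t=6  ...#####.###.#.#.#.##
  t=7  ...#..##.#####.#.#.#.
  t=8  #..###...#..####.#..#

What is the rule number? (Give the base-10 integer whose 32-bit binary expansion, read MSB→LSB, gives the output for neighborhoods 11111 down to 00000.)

  nb #####: next=.  (t=2,i=7, bit31=0)
  nb ####.: next=#  (t=0,i=19, bit30=1)
  nb ###.#: next=#  (t=3,i=14, bit29=1)
  nb ###..: next=#  (t=0,i=20, bit28=1)
  nb ##.##: next=.  (t=0,i=4, bit27=0)
  nb ##.#.: next=#  (t=1,i=0, bit26=1)
  nb ##..#: next=.  (t=0,i=0, bit25=0)
  nb ##...: next=.  (t=0,i=11, bit24=0)
  nb #.###: next=#  (t=3,i=11, bit23=1)
  nb #.##.: next=#  (t=0,i=5, bit22=1)
  nb #.#.#: next=#  (t=2,i=0, bit21=1)
  nb #.#..: next=.  (t=1,i=1, bit20=0)
  nb #..##: next=#  (t=0,i=1, bit19=1)
  nb #..#.: next=#  (t=1,i=7, bit18=1)
  nb #...#: next=.  (t=1,i=3, bit17=0)
  nb #....: next=#  (t=0,i=12, bit16=1)
  nb .####: next=.  (t=0,i=18, bit15=0)
  nb .###.: next=#  (t=2,i=13, bit14=1)
  nb .##.#: next=.  (t=0,i=3, bit13=0)
  nb .##..: next=.  (t=0,i=6, bit12=0)
  nb .#.##: next=.  (t=1,i=18, bit11=0)
  nb .#.#.: next=.  (t=2,i=1, bit10=0)
  nb .#..#: next=#  (t=1,i=6, bit9=1)
  nb .#...: next=#  (t=1,i=2, bit8=1)
  nb ..###: next=#  (t=0,i=17, bit7=1)
  nb ..##.: next=.  (t=0,i=2, bit6=0)
  nb ..#.#: next=#  (t=1,i=17, bit5=1)
  nb ..#..: next=#  (t=1,i=5, bit4=1)
  nb ...##: next=.  (t=0,i=16, bit3=0)
  nb ...#.: next=.  (t=1,i=4, bit2=0)
  nb ....#: next=.  (t=0,i=15, bit1=0)
  nb .....: next=.  (t=0,i=13, bit0=0)
  bits 01110100111011010100001110110000 = 1961706416

1961706416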